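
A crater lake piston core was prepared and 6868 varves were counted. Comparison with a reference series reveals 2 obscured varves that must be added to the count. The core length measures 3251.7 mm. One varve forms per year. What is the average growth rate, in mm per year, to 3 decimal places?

Adjusted count: 6868 + 2 = 6870 varves.
Mean rate = 3251.7 mm / 6870 years ≈ 0.473 mm per year.

0.473 mm per year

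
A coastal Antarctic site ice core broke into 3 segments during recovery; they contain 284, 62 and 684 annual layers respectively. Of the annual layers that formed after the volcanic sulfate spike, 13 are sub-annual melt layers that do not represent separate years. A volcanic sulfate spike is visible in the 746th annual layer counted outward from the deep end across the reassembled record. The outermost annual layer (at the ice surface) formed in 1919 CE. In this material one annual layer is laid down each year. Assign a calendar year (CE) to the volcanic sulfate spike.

1648 CE

Total annual layers = 284 + 62 + 684 = 1030.
Between annual layer 746 and the ice surface there are 1030 − 746 = 284 annual layers.
Excluding 13 false annual layers: 284 − 13 = 271.
Counting back 271 years from 1919 CE places the volcanic sulfate spike in 1919 − 271 = 1648 CE.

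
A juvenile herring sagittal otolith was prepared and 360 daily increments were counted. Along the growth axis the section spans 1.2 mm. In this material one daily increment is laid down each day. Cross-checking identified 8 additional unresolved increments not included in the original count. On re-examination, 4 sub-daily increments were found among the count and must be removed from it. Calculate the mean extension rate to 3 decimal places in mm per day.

True daily increment count = 360 − 4 + 8 = 364.
Mean rate = 1.2 mm / 364 days ≈ 0.003 mm per day.

0.003 mm per day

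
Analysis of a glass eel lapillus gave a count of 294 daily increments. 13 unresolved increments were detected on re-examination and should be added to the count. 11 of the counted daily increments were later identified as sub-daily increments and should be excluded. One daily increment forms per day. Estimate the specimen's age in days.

296 days

True daily increment count = 294 − 11 + 13 = 296.
One daily increment per day makes the duration 296 days.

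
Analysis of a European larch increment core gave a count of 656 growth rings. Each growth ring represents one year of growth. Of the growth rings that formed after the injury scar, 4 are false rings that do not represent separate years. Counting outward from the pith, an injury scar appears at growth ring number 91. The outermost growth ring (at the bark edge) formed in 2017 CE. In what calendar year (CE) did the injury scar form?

1456 CE

656 − 91 = 565 growth rings lie beyond the injury scar toward the bark edge.
565 − 4 false = 561 true growth rings after the injury scar.
Counting back 561 years from 2017 CE places the injury scar in 2017 − 561 = 1456 CE.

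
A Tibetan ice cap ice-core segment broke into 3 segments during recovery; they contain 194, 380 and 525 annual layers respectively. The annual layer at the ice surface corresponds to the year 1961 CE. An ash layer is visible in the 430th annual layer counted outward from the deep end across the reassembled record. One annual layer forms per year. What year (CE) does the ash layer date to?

1292 CE

Total annual layers = 194 + 380 + 525 = 1099.
1099 − 430 = 669 annual layers lie beyond the ash layer toward the ice surface.
1961 − 669 = 1292 CE.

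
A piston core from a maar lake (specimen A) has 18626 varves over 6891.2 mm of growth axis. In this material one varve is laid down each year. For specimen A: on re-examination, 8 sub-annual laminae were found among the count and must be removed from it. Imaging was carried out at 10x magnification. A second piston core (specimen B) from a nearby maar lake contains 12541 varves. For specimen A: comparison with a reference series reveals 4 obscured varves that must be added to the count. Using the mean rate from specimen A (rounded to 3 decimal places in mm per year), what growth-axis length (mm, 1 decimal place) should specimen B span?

4640.2 mm

Specimen A: adjusted count: 18626 − 8 + 4 = 18622 varves.
A: Extension rate ≈ 6891.2 / 18622 = 0.370 mm/yr.
B's length ≈ 0.370 × 12541 = 4640.2 mm.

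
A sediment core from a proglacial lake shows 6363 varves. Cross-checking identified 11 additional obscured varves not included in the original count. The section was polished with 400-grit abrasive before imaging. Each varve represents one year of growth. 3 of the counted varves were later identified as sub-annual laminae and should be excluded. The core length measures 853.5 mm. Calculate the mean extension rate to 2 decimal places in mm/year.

True varve count = 6363 − 3 + 11 = 6371.
Extension rate ≈ 853.5 / 6371 = 0.13 mm/year.

0.13 mm/year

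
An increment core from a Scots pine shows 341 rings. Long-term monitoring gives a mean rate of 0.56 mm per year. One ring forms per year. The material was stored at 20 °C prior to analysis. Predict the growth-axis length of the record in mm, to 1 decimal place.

341 years of growth are recorded.
Length ≈ 0.56 × 341 = 191.0 mm.

191.0 mm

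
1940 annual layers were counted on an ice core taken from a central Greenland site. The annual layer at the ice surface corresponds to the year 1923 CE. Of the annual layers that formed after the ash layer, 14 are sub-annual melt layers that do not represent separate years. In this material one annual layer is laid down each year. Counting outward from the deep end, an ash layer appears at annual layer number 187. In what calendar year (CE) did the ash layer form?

184 CE

1940 − 187 = 1753 annual layers lie beyond the ash layer toward the ice surface.
Excluding 14 false annual layers: 1753 − 14 = 1739.
1923 − 1739 = 184 CE.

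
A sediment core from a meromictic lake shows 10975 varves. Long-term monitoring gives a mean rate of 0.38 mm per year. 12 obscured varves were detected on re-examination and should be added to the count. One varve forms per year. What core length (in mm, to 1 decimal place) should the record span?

4175.1 mm

Correcting the raw count gives 10975 + 12 = 10987 true varves.
Length ≈ 0.38 × 10987 = 4175.1 mm.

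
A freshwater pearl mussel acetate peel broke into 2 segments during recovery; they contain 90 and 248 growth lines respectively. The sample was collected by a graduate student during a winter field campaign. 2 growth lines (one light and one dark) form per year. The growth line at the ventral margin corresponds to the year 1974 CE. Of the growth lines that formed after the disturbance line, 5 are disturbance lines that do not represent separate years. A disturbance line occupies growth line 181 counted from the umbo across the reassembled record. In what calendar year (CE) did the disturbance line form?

Total growth lines = 90 + 248 = 338.
The disturbance line sits at growth line 181 from the umbo, so 338 − 181 = 157 growth lines formed after it.
Excluding 5 false growth lines: 157 − 5 = 152.
152 growth lines at 2 per year is 152 / 2 = 76 years.
The growth line at the ventral margin is 1974 CE, so the disturbance line dates to 1974 − 76 = 1898 CE.

1898 CE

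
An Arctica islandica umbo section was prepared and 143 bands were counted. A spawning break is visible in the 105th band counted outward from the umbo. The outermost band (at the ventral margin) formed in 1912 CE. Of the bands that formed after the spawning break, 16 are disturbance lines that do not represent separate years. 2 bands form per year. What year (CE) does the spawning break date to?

1901 CE

The spawning break sits at band 105 from the umbo, so 143 − 105 = 38 bands formed after it.
38 − 16 false = 22 true bands after the spawning break.
22 bands at 2 per year is 22 / 2 = 11 years.
1912 − 11 = 1901 CE.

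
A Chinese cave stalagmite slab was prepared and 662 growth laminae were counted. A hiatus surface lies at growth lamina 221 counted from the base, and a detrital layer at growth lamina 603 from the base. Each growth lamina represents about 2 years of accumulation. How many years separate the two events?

764 years

Separation: 603 − 221 = 382 growth laminae.
At 2 years per growth lamina, 382 × 2 = 764 years.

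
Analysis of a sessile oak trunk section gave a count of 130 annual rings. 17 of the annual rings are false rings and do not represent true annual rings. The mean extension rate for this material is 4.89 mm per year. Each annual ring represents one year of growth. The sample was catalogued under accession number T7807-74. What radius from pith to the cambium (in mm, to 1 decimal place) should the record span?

552.6 mm

True annual ring count = 130 − 17 = 113.
Length ≈ 4.89 × 113 = 552.6 mm.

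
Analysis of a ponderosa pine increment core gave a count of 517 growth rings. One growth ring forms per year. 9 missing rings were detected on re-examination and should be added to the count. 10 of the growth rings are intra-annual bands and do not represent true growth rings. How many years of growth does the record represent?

516 years

Adjusted count: 517 − 10 + 9 = 516 growth rings.
At one growth ring per year, that is 516 years.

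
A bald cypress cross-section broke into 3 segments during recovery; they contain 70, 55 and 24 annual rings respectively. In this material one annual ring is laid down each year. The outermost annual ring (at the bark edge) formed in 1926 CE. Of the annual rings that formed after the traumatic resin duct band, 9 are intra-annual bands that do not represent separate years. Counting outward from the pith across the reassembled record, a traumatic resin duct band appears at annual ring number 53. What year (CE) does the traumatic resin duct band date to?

1839 CE

Total annual rings = 70 + 55 + 24 = 149.
The traumatic resin duct band sits at annual ring 53 from the pith, so 149 − 53 = 96 annual rings formed after it.
96 − 9 false = 87 true annual rings after the traumatic resin duct band.
1926 − 87 = 1839 CE.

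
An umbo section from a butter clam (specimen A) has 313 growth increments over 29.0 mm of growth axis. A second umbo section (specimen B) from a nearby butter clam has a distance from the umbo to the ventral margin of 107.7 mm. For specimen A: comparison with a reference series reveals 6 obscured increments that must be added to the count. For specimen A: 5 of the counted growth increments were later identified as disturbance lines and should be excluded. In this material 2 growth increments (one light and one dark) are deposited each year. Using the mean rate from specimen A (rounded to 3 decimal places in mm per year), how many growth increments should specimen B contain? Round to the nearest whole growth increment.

Specimen A: true growth increment count = 313 − 5 + 6 = 314.
Specimen A: with 2 growth increments per year, 314 / 2 = 157 years.
A: Mean rate = 29.0 mm / 157 years ≈ 0.185 mm per year.
Specimen B: 107.7 mm / 0.185 mm per year = 582.16 years; at 2 growth increments per year that is 582.16 × 2 ≈ 1164 growth increments.

1164 growth increments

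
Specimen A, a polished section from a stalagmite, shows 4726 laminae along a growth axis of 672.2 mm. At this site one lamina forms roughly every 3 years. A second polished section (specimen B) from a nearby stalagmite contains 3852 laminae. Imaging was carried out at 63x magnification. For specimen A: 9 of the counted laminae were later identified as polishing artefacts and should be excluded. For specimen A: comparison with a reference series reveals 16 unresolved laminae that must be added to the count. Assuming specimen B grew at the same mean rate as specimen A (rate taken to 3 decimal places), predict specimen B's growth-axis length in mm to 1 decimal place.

543.1 mm

Specimen A: adjusted count: 4726 − 9 + 16 = 4733 laminae.
Specimen A: 4733 laminae at 3 years each span 4733 × 3 = 14199 years.
A: Extension rate ≈ 672.2 / 14199 = 0.047 mm/yr.
Specimen B: at 3 years per lamina, 3852 × 3 = 11556 years. B's length ≈ 0.047 × 11556 = 543.1 mm.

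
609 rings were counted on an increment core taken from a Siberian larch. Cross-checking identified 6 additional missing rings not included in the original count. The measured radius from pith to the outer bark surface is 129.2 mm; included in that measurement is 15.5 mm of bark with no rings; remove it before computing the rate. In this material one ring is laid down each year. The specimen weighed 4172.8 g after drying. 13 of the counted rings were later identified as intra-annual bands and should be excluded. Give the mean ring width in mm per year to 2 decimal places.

After corrections the count is 609 − 13 + 6 = 602 rings.
The growth record spans 129.2 − 15.5 = 113.7 mm.
113.7 mm over 602 years gives 113.7 / 602 ≈ 0.19 mm per year.

0.19 mm per year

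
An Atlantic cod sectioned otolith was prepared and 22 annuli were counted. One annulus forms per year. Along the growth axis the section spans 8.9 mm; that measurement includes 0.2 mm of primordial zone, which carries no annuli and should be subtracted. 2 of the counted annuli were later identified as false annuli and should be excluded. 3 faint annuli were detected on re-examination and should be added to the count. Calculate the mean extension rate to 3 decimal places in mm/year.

Adjusted count: 22 − 2 + 3 = 23 annuli.
Removing the 0.2 mm offcut leaves 8.9 − 0.2 = 8.7 mm.
Mean rate = 8.7 mm / 23 years ≈ 0.378 mm/year.

0.378 mm/year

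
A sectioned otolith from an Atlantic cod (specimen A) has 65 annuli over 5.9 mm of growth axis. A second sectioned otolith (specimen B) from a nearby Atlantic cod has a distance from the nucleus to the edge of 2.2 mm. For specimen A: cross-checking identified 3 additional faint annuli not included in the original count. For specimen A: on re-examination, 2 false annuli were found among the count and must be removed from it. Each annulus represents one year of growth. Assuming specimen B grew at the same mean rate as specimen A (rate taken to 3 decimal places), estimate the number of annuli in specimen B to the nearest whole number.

25 annuli

Specimen A: adjusted count: 65 − 2 + 3 = 66 annuli.
A: Mean rate = 5.9 mm / 66 years ≈ 0.089 mm/yr.
Specimen B: 2.2 mm / 0.089 mm per year = 24.72 years ≈ 25 annuli.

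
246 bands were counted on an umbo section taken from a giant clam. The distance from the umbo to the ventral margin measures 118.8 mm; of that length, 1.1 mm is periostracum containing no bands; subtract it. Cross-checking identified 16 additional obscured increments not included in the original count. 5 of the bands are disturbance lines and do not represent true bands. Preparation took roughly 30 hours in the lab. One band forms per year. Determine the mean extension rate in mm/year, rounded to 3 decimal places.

0.458 mm/year

Adjusted count: 246 − 5 + 16 = 257 bands.
Net length = 118.8 − 1.1 = 117.7 mm.
117.7 mm over 257 years gives 117.7 / 257 ≈ 0.458 mm/year.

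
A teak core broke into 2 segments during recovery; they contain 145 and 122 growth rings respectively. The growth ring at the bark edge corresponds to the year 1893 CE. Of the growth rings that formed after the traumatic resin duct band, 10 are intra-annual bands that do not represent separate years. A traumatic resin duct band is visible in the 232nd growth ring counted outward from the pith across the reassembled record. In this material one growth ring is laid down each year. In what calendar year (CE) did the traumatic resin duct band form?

1868 CE

Total growth rings = 145 + 122 = 267.
The traumatic resin duct band sits at growth ring 232 from the pith, so 267 − 232 = 35 growth rings formed after it.
35 − 10 false = 25 true growth rings after the traumatic resin duct band.
1893 − 25 = 1868 CE.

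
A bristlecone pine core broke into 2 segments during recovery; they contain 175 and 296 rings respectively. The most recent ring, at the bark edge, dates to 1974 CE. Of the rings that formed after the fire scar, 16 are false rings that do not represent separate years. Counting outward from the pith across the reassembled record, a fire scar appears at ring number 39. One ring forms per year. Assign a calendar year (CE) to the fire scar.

Total rings = 175 + 296 = 471.
471 − 39 = 432 rings lie beyond the fire scar toward the bark edge.
Removing the 16 false rings leaves 432 − 16 = 416 true rings beyond the fire scar.
The ring at the bark edge is 1974 CE, so the fire scar dates to 1974 − 416 = 1558 CE.

1558 CE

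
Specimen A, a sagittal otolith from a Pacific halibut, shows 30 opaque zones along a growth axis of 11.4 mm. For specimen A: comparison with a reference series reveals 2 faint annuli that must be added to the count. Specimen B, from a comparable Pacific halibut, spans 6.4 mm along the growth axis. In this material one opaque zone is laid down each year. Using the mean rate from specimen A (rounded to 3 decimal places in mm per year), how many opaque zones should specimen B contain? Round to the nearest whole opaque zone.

Specimen A: correcting the raw count gives 30 + 2 = 32 true opaque zones.
A: 11.4 mm over 32 years gives 11.4 / 32 ≈ 0.356 mm/yr.
For B, 6.4 / 0.356 = 17.98 years ≈ 18 opaque zones.

18 opaque zones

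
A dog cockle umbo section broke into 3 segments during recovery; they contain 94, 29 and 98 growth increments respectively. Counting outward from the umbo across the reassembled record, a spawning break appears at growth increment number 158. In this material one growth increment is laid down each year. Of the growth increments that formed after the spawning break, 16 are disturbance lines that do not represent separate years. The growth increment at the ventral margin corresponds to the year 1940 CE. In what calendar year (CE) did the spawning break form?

Total growth increments = 94 + 29 + 98 = 221.
Between growth increment 158 and the ventral margin there are 221 − 158 = 63 growth increments.
Excluding 16 false growth increments: 63 − 16 = 47.
1940 − 47 = 1893 CE.

1893 CE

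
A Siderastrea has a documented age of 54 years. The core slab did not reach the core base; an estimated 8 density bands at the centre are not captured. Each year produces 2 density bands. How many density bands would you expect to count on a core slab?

100 density bands

54 years at 2 density bands per year gives 54 × 2 = 108 density bands.
Less the 8 uncaptured density bands: 108 − 8 = 100.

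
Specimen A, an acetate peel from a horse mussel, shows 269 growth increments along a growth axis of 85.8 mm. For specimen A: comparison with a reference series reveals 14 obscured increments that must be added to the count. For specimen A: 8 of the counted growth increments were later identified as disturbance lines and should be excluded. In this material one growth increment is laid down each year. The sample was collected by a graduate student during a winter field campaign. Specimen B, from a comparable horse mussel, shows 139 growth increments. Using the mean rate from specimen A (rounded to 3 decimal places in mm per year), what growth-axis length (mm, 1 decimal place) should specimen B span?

43.4 mm

Specimen A: true growth increment count = 269 − 8 + 14 = 275.
A: Extension rate ≈ 85.8 / 275 = 0.312 mm/year.
Length of B = 0.312 × 139 = 43.4 mm.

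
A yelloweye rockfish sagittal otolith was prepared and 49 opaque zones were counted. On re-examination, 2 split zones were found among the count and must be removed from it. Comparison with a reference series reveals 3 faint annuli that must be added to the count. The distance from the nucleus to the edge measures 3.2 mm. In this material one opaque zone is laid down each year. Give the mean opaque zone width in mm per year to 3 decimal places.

0.064 mm per year

True opaque zone count = 49 − 2 + 3 = 50.
3.2 mm over 50 years gives 3.2 / 50 ≈ 0.064 mm per year.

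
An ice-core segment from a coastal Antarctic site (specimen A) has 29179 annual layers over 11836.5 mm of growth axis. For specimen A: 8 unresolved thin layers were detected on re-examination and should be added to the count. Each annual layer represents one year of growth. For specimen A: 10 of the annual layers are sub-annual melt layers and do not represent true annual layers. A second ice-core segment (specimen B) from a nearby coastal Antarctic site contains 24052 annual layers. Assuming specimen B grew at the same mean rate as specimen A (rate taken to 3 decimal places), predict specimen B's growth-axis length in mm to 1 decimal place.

Specimen A: true annual layer count = 29179 − 10 + 8 = 29177.
A: 11836.5 mm over 29177 years gives 11836.5 / 29177 ≈ 0.406 mm/yr.
B's length ≈ 0.406 × 24052 = 9765.1 mm.

9765.1 mm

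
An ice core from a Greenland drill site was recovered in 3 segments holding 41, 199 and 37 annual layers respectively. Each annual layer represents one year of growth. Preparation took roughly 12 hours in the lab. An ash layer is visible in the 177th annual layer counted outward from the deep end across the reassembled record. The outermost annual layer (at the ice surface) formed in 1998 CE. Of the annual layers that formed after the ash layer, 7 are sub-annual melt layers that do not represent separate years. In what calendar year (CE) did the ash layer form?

Total annual layers = 41 + 199 + 37 = 277.
The ash layer sits at annual layer 177 from the deep end, so 277 − 177 = 100 annual layers formed after it.
100 − 7 false = 93 true annual layers after the ash layer.
The annual layer at the ice surface is 1998 CE, so the ash layer dates to 1998 − 93 = 1905 CE.

1905 CE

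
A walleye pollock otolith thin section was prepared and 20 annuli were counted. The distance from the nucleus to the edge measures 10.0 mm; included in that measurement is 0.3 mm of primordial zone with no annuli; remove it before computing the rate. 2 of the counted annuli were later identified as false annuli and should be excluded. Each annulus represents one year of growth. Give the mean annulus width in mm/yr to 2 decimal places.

True annulus count = 20 − 2 = 18.
Removing the 0.3 mm offcut leaves 10.0 − 0.3 = 9.7 mm.
Extension rate ≈ 9.7 / 18 = 0.54 mm/yr.

0.54 mm/yr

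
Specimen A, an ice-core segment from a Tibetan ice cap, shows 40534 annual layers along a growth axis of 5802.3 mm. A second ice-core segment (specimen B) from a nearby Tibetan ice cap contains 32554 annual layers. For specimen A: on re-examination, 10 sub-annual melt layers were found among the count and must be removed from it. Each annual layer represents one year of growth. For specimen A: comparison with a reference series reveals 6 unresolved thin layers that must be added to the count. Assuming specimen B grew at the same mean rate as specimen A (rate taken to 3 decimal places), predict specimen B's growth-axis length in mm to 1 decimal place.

Specimen A: after corrections the count is 40534 − 10 + 6 = 40530 annual layers.
A: Extension rate ≈ 5802.3 / 40530 = 0.143 mm/yr.
B's length ≈ 0.143 × 32554 = 4655.2 mm.

4655.2 mm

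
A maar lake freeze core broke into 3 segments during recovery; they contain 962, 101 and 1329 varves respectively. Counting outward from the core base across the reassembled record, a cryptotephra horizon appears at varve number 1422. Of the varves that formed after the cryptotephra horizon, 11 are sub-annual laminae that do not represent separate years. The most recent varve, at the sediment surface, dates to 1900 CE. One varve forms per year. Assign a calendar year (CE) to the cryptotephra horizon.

Total varves = 962 + 101 + 1329 = 2392.
The cryptotephra horizon sits at varve 1422 from the core base, so 2392 − 1422 = 970 varves formed after it.
Excluding 11 false varves: 970 − 11 = 959.
1900 − 959 = 941 CE.

941 CE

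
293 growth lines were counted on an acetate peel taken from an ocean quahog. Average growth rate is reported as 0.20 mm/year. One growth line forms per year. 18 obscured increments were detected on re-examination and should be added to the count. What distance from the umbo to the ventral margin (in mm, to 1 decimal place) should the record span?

Adjusted count: 293 + 18 = 311 growth lines.
Predicted length = 0.20 mm/year × 311 years = 62.2 mm.

62.2 mm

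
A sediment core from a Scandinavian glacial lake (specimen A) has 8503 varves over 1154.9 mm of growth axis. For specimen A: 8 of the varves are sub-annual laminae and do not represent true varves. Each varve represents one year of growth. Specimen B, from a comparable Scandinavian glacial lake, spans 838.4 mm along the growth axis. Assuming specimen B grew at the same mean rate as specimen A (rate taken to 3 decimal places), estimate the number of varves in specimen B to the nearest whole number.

Specimen A: true varve count = 8503 − 8 = 8495.
A: Extension rate ≈ 1154.9 / 8495 = 0.136 mm/yr.
Specimen B: 838.4 mm / 0.136 mm per year = 6164.71 years ≈ 6165 varves.

6165 varves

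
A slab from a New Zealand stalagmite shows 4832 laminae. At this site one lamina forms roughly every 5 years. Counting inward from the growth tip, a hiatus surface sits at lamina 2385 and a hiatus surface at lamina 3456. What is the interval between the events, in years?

The two markers are separated by 3456 − 2385 = 1071 laminae.
Multiplying by 5 years per lamina: 1071 × 5 = 5355 years.

5355 years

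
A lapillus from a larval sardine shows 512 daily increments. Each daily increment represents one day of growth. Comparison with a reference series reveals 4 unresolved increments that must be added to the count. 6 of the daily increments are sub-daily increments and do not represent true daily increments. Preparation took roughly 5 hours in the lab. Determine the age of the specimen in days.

510 days

After corrections the count is 512 − 6 + 4 = 510 daily increments.
At one daily increment per day, that is 510 days.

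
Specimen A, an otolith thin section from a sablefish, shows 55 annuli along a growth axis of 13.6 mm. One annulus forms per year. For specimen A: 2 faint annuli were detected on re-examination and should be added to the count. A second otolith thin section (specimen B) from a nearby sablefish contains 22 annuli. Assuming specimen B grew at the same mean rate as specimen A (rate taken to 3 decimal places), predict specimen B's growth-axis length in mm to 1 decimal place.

Specimen A: after corrections the count is 55 + 2 = 57 annuli.
A: 13.6 mm over 57 years gives 13.6 / 57 ≈ 0.239 mm/year.
Length of B = 0.239 × 22 = 5.3 mm.

5.3 mm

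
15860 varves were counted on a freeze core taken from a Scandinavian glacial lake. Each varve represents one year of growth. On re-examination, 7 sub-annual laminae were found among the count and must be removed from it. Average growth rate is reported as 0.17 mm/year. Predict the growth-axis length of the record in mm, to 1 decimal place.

2695.0 mm

After corrections the count is 15860 − 7 = 15853 varves.
Length ≈ 0.17 × 15853 = 2695.0 mm.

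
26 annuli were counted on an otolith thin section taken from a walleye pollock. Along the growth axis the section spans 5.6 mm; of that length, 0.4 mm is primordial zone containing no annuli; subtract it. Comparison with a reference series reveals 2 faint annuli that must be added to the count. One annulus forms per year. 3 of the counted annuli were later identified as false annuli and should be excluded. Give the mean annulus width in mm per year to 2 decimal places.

0.21 mm per year

Adjusted count: 26 − 3 + 2 = 25 annuli.
Removing the 0.4 mm offcut leaves 5.6 − 0.4 = 5.2 mm.
Extension rate ≈ 5.2 / 25 = 0.21 mm per year.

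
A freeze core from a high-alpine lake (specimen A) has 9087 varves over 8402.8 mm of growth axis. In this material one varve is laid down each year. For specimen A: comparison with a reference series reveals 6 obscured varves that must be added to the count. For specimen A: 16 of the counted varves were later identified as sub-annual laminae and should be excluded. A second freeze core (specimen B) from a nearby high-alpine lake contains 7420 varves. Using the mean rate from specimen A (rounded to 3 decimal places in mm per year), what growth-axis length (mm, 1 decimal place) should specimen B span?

6870.9 mm

Specimen A: after corrections the count is 9087 − 16 + 6 = 9077 varves.
A: Extension rate ≈ 8402.8 / 9077 = 0.926 mm/year.
Length of B = 0.926 × 7420 = 6870.9 mm.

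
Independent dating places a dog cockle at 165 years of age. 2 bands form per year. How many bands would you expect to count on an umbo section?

Expected bands: 165 × 2 = 330.
So 330 bands should be present.

330 bands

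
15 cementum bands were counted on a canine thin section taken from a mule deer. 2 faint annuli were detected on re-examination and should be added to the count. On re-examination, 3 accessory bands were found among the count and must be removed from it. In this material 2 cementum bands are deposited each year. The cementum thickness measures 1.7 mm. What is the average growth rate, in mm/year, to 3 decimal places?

True cementum band count = 15 − 3 + 2 = 14.
Dividing by 2 cementum bands per year: 14 / 2 = 7 years.
Extension rate ≈ 1.7 / 7 = 0.243 mm/year.

0.243 mm/year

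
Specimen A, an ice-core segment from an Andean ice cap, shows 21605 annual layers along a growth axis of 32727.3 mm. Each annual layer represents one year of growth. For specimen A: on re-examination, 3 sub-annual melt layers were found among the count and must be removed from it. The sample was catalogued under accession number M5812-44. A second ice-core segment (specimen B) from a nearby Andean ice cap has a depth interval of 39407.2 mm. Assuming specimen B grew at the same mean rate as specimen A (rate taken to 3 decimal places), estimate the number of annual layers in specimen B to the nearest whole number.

Specimen A: adjusted count: 21605 − 3 = 21602 annual layers.
A: Mean rate = 32727.3 mm / 21602 years ≈ 1.515 mm/year.
For B, 39407.2 / 1.515 = 26011.35 years ≈ 26011 annual layers.

26011 annual layers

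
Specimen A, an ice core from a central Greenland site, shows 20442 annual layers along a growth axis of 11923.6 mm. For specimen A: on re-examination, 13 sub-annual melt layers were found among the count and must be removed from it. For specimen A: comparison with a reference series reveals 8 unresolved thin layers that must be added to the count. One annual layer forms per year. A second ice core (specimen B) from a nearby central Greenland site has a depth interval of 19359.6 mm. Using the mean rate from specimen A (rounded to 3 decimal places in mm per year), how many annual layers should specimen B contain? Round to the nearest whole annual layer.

33207 annual layers

Specimen A: correcting the raw count gives 20442 − 13 + 8 = 20437 true annual layers.
A: 11923.6 mm over 20437 years gives 11923.6 / 20437 ≈ 0.583 mm/year.
For B, 19359.6 / 0.583 = 33206.86 years ≈ 33207 annual layers.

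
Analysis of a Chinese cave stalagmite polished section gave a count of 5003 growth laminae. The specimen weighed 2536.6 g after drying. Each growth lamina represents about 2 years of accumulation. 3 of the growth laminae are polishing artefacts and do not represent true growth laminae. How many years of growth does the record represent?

10000 yr

After corrections the count is 5003 − 3 = 5000 growth laminae.
Multiplying by 2 years per growth lamina: 5000 × 2 = 10000 years.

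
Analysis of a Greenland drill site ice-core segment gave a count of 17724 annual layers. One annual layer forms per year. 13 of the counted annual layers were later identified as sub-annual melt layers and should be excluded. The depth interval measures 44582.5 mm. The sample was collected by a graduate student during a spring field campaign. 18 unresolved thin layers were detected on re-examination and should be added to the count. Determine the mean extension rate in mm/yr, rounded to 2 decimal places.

2.51 mm/yr

After corrections the count is 17724 − 13 + 18 = 17729 annual layers.
44582.5 mm over 17729 years gives 44582.5 / 17729 ≈ 2.51 mm/yr.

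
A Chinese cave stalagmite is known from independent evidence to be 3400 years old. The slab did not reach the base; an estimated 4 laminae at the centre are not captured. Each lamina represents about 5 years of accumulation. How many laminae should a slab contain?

One lamina every 5 years means 3400 / 5 = 680 laminae.
Subtracting the 4 laminae not captured gives 680 − 4 = 676 laminae in the record.

676 laminae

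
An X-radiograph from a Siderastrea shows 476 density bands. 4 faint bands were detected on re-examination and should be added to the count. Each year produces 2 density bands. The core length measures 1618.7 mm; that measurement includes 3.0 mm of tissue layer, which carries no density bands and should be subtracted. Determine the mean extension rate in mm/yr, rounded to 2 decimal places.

Correcting the raw count gives 476 + 4 = 480 true density bands.
With 2 density bands per year, 480 / 2 = 240 years.
Net length = 1618.7 − 3.0 = 1615.7 mm.
Mean rate = 1615.7 mm / 240 years ≈ 6.73 mm/yr.

6.73 mm/yr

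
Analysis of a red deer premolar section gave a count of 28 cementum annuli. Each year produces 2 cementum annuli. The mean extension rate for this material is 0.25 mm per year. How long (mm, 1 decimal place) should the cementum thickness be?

3.5 mm

28 cementum annuli at 2 per year is 28 / 2 = 14 years.
Length ≈ 0.25 × 14 = 3.5 mm.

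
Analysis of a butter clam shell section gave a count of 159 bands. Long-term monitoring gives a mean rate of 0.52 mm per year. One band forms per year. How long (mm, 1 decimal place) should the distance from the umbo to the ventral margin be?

159 years of growth are recorded.
159 years at 0.52 mm/year gives 0.52 × 159 = 82.7 mm.

82.7 mm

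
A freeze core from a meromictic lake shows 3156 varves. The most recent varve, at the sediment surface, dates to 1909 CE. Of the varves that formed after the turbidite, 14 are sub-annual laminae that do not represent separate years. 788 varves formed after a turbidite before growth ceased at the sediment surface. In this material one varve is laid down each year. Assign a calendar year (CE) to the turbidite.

1135 CE

788 varves formed after the turbidite.
788 − 14 false = 774 true varves after the turbidite.
1909 − 774 = 1135 CE.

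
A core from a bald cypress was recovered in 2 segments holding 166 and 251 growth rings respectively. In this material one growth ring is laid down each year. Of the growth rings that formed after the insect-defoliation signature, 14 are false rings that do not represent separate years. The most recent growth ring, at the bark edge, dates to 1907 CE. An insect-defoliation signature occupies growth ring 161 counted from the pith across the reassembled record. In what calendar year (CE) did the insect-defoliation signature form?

Total growth rings = 166 + 251 = 417.
Between growth ring 161 and the bark edge there are 417 − 161 = 256 growth rings.
256 − 14 false = 242 true growth rings after the insect-defoliation signature.
1907 − 242 = 1665 CE.

1665 CE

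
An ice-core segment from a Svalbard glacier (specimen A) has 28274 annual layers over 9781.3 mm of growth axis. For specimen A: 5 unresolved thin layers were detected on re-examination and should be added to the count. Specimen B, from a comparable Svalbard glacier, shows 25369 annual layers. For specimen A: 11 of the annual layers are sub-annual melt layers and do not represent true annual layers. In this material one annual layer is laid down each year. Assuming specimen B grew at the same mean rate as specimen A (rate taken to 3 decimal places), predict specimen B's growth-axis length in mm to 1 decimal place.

8777.7 mm

Specimen A: true annual layer count = 28274 − 11 + 5 = 28268.
A: Mean rate = 9781.3 mm / 28268 years ≈ 0.346 mm per year.
For B, 0.346 mm/year × 25369 years = 8777.7 mm.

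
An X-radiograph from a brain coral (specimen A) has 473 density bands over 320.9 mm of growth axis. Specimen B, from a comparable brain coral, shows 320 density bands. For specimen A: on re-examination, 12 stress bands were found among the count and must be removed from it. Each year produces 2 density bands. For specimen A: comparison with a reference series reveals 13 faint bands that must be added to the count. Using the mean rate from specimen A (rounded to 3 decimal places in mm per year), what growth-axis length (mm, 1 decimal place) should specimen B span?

216.6 mm

Specimen A: correcting the raw count gives 473 − 12 + 13 = 474 true density bands.
Specimen A: 474 density bands at 2 per year is 474 / 2 = 237 years.
A: 320.9 mm over 237 years gives 320.9 / 237 ≈ 1.354 mm/yr.
Specimen B: dividing by 2 density bands per year: 320 / 2 = 160 years. For B, 1.354 mm/year × 160 years = 216.6 mm.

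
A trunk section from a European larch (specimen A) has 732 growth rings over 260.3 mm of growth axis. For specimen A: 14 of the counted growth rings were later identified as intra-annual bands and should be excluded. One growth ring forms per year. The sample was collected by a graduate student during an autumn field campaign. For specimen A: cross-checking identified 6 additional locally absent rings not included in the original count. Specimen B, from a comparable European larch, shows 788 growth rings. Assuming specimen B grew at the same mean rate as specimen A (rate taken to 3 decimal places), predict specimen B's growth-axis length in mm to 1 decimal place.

283.7 mm

Specimen A: after corrections the count is 732 − 14 + 6 = 724 growth rings.
A: 260.3 mm over 724 years gives 260.3 / 724 ≈ 0.360 mm per year.
B's length ≈ 0.360 × 788 = 283.7 mm.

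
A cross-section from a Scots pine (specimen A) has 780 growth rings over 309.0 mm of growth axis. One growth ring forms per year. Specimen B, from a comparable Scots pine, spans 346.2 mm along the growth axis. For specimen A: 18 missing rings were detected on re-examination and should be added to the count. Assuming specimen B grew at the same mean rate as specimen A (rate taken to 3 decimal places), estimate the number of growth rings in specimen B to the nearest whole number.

Specimen A: after corrections the count is 780 + 18 = 798 growth rings.
A: Mean rate = 309.0 mm / 798 years ≈ 0.387 mm/year.
B spans 346.2 / 0.387 = 894.57 years ≈ 895 growth rings.

895 growth rings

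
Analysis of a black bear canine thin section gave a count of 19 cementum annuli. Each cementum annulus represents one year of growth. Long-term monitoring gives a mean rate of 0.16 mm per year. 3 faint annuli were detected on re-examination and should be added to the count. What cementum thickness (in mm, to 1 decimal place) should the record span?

True cementum annulus count = 19 + 3 = 22.
22 years at 0.16 mm/year gives 0.16 × 22 = 3.5 mm.

3.5 mm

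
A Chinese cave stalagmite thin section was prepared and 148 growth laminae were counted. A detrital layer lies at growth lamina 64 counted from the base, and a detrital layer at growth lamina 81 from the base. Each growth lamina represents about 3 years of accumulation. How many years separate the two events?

The two markers are separated by 81 − 64 = 17 growth laminae.
Multiplying by 3 years per growth lamina: 17 × 3 = 51 years.

51 years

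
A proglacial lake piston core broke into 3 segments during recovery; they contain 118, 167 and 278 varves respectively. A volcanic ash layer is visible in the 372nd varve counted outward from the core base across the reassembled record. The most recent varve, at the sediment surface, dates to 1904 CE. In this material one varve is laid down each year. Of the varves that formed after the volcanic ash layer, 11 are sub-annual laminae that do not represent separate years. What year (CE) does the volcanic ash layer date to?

Total varves = 118 + 167 + 278 = 563.
563 − 372 = 191 varves lie beyond the volcanic ash layer toward the sediment surface.
191 − 11 false = 180 true varves after the volcanic ash layer.
1904 − 180 = 1724 CE.

1724 CE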